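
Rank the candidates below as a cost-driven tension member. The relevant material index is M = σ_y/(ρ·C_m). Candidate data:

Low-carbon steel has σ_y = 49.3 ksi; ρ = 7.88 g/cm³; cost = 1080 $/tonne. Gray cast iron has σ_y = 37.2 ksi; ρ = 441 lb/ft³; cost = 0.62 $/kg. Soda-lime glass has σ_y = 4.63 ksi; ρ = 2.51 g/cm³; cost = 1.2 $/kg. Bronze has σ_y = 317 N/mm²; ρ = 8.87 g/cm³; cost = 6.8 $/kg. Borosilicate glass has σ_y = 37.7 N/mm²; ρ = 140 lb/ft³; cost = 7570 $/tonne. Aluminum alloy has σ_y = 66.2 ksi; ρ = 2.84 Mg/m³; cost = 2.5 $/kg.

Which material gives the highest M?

aluminum alloy

Putting every candidate on a common basis:
  low-carbon steel: σ_y = 339.9 MPa, ρ = 7880 kg/m³, cost = 1.080 $/kg
  gray cast iron: σ_y = 256.5 MPa, ρ = 7064 kg/m³, cost = 0.6200 $/kg
  soda-lime glass: σ_y = 31.92 MPa, ρ = 2510 kg/m³, cost = 1.200 $/kg
  bronze: σ_y = 317.0 MPa, ρ = 8870 kg/m³, cost = 6.800 $/kg
  borosilicate glass: σ_y = 37.70 MPa, ρ = 2243 kg/m³, cost = 7.570 $/kg
  aluminum alloy: σ_y = 456.4 MPa, ρ = 2840 kg/m³, cost = 2.500 $/kg
  aluminum alloy: M = 64.3 kN·m per $
  gray cast iron: M = 58.6 kN·m per $
  low-carbon steel: M = 39.9 kN·m per $
  soda-lime glass: M = 10.6 kN·m per $
  bronze: M = 5.26 kN·m per $
  borosilicate glass: M = 2.22 kN·m per $
Highest index: aluminum alloy.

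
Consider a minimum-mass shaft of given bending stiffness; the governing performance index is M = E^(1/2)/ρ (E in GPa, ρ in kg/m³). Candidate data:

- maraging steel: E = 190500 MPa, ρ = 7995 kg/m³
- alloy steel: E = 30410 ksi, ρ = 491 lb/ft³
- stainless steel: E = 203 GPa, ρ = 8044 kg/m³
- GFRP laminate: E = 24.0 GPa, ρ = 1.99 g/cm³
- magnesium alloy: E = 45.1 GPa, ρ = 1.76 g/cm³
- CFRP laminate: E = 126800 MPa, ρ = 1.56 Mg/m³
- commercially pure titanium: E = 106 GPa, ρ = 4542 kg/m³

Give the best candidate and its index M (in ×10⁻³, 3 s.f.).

In SI units:
  maraging steel: E = 190.5 GPa, ρ = 7995 kg/m³
  alloy steel: E = 209.7 GPa, ρ = 7865 kg/m³
  stainless steel: E = 203.0 GPa, ρ = 8044 kg/m³
  GFRP laminate: E = 24.00 GPa, ρ = 1990 kg/m³
  magnesium alloy: E = 45.10 GPa, ρ = 1760 kg/m³
  CFRP laminate: E = 126.8 GPa, ρ = 1560 kg/m³
  commercially pure titanium: E = 106.0 GPa, ρ = 4542 kg/m³
  CFRP laminate: M = 7.22×10⁻³
  magnesium alloy: M = 3.82×10⁻³
  GFRP laminate: M = 2.46×10⁻³
  commercially pure titanium: M = 2.27×10⁻³
  alloy steel: M = 1.84×10⁻³
  stainless steel: M = 1.77×10⁻³
  maraging steel: M = 1.73×10⁻³
CFRP laminate ranks first.

CFRP laminate, M = 7.22×10⁻³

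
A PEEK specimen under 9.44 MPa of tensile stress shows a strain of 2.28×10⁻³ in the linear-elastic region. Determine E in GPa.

E = σ/ε = 9.44 MPa / 2.28×10⁻³ = 4140 MPa = 4.14 GPa.

4.14 GPa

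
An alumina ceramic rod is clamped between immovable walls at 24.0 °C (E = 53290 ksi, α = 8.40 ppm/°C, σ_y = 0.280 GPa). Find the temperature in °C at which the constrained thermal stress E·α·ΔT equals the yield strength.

115 °C

E = 53290 ksi = 367.4 GPa.
σ_y = 0.280 GPa = 280.0 MPa.
E·α·ΔT = 280.0 MPa ⇒ ΔT = 280.0 / (367.4×10³ × 8.40×10⁻⁶) = 90.72 K.
T = 24.0 + 90.72 = 114.7 °C.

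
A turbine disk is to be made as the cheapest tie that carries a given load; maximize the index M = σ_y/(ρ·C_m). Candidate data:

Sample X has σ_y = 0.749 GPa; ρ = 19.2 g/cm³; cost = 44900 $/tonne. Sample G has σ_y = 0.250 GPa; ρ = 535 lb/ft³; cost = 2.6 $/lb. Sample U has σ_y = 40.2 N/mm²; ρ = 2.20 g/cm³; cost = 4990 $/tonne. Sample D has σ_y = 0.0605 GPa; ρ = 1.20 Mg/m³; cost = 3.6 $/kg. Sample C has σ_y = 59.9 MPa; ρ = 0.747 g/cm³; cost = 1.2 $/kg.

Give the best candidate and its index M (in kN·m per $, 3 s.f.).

Convert each candidate to consistent units, then evaluate M:
  sample X: σ_y = 749.0 MPa, ρ = 19200 kg/m³, cost = 44.90 $/kg
  sample G: σ_y = 250.0 MPa, ρ = 8570 kg/m³, cost = 5.732 $/kg
  sample U: σ_y = 40.20 MPa, ρ = 2200 kg/m³, cost = 4.990 $/kg
  sample D: σ_y = 60.50 MPa, ρ = 1200 kg/m³, cost = 3.600 $/kg
  sample C: σ_y = 59.90 MPa, ρ = 747.0 kg/m³, cost = 1.200 $/kg
  sample C: M = 66.8 kN·m per $
  sample D: M = 14.0 kN·m per $
  sample G: M = 5.09 kN·m per $
  sample U: M = 3.66 kN·m per $
  sample X: M = 0.869 kN·m per $
The maximum is for sample C.

sample C, M = 66.8 kN·m per $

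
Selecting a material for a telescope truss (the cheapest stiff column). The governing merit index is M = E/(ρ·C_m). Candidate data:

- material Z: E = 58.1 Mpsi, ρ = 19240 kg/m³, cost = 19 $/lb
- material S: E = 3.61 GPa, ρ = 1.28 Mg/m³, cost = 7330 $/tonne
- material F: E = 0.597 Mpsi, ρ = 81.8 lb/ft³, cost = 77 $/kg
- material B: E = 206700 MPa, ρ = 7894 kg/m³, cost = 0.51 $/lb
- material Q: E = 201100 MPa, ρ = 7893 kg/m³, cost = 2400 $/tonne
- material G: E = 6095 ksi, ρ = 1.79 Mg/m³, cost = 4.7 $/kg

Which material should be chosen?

In SI units:
  material Z: E = 400.6 GPa, ρ = 19240 kg/m³, cost = 41.89 $/kg
  material S: E = 3.610 GPa, ρ = 1280 kg/m³, cost = 7.330 $/kg
  material F: E = 4.116 GPa, ρ = 1310 kg/m³, cost = 77.00 $/kg
  material B: E = 206.7 GPa, ρ = 7894 kg/m³, cost = 1.124 $/kg
  material Q: E = 201.1 GPa, ρ = 7893 kg/m³, cost = 2.400 $/kg
  material G: E = 42.02 GPa, ρ = 1790 kg/m³, cost = 4.700 $/kg
  material B: M = 23.3 MN·m per $
  material Q: M = 10.6 MN·m per $
  material G: M = 5.00 MN·m per $
  material Z: M = 0.497 MN·m per $
  material S: M = 0.385 MN·m per $
  material F: M = 0.0408 MN·m per $
The maximum is for material B.

material B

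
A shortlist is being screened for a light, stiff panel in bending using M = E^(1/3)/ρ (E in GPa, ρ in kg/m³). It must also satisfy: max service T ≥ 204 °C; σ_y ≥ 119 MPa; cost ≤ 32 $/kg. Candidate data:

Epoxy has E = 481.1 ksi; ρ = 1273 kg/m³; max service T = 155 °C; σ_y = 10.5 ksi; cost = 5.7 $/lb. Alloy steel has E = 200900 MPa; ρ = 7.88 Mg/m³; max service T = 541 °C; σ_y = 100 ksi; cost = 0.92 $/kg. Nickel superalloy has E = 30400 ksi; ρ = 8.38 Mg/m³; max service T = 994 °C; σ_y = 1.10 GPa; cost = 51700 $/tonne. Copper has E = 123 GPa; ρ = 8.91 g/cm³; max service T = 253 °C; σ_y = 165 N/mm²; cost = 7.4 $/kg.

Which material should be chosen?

Screen on constraints: max service T ≥ 204 °C; σ_y ≥ 119 MPa; cost ≤ 32 $/kg. Survivors: alloy steel, copper.
Convert each candidate to consistent units, then evaluate M:
  alloy steel: E = 200.9 GPa, ρ = 7880 kg/m³
  copper: E = 123.0 GPa, ρ = 8910 kg/m³
  alloy steel: M = 0.743×10⁻³
  copper: M = 0.558×10⁻³
The maximum is for alloy steel.

alloy steel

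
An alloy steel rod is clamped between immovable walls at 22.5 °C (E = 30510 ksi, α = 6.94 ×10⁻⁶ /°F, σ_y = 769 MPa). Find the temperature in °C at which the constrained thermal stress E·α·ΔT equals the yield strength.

315 °C

E = 30510 ksi = 210.4 GPa.
α = 6.94×10⁻⁶/°F × 9/5 = 12.5×10⁻⁶/K.
E·α·ΔT = 769.0 MPa ⇒ ΔT = 769.0 / (210.4×10³ × 12.5×10⁻⁶) = 292.6 K.
T = 22.5 + 292.6 = 315.1 °C.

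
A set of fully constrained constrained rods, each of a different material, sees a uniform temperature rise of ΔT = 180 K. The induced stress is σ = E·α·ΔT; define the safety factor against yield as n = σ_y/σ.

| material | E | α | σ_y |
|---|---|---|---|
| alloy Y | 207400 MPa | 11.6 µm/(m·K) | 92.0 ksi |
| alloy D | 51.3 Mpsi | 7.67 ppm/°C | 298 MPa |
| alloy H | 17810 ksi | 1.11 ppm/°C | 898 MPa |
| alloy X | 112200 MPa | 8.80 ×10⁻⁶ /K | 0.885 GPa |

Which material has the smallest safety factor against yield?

Per material, after unit conversion:
  alloy Y: E = 207.4, α = 11.6, σ_y = 634.3 → σ = 433 MPa, n = 1.46
  alloy D: E = 353.7, α = 7.67, σ_y = 298.0 → σ = 488 MPa, n = 0.610
  alloy H: E = 122.8, α = 1.11, σ_y = 898.0 → σ = 24.5 MPa, n = 36.6
  alloy X: E = 112.2, α = 8.80, σ_y = 885.0 → σ = 178 MPa, n = 4.98
Smallest n: alloy D with n = 0.610.

alloy D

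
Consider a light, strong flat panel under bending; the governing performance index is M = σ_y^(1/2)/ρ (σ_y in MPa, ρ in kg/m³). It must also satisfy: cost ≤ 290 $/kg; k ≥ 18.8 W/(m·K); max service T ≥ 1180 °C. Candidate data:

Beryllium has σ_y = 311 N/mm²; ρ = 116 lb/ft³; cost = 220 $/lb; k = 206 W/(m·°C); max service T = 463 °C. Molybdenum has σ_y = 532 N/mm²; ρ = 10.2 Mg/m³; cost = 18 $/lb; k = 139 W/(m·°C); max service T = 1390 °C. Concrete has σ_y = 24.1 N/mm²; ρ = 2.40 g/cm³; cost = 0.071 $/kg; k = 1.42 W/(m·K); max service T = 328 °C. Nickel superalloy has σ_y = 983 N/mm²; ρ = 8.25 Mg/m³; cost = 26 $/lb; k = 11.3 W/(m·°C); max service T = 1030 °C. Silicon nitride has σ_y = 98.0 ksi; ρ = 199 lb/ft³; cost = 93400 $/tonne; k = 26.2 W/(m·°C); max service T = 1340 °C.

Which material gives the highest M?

silicon nitride

Screen on constraints: cost ≤ 290 $/kg; k ≥ 18.8 W/(m·K); max service T ≥ 1180 °C. Survivors: molybdenum, silicon nitride.
Putting every candidate on a common basis:
  molybdenum: σ_y = 532.0 MPa, ρ = 10200 kg/m³
  silicon nitride: σ_y = 675.7 MPa, ρ = 3188 kg/m³
  silicon nitride: M = 8.15×10⁻³
  molybdenum: M = 2.26×10⁻³
Silicon nitride has the largest M.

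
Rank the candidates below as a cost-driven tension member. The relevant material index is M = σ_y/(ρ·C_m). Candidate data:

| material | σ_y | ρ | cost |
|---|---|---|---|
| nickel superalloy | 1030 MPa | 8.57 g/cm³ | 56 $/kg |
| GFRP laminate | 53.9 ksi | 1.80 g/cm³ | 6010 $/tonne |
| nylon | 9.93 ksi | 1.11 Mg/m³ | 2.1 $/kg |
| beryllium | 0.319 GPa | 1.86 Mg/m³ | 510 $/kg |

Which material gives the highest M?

GFRP laminate

Normalizing units and computing the index:
  nickel superalloy: σ_y = 1030 MPa, ρ = 8570 kg/m³, cost = 56.00 $/kg
  GFRP laminate: σ_y = 371.6 MPa, ρ = 1800 kg/m³, cost = 6.010 $/kg
  nylon: σ_y = 68.46 MPa, ρ = 1110 kg/m³, cost = 2.100 $/kg
  beryllium: σ_y = 319.0 MPa, ρ = 1860 kg/m³, cost = 510.0 $/kg
  GFRP laminate: M = 34.4 kN·m per $
  nylon: M = 29.4 kN·m per $
  nickel superalloy: M = 2.15 kN·m per $
  beryllium: M = 0.336 kN·m per $
GFRP laminate ranks first.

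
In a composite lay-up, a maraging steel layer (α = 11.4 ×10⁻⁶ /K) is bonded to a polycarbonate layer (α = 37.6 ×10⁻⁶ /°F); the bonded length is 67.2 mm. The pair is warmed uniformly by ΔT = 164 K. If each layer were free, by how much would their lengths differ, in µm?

620 µm

polycarbonate: α = 37.6×10⁻⁶/°F × 9/5 = 67.7×10⁻⁶/K.
Δα = |11.4 − 67.7|×10⁻⁶/K = 56.3×10⁻⁶/K.
ΔL_mismatch = Δα·L·ΔT = 56.3×10⁻⁶ × 67.2 mm × 164.0 K = 620 µm.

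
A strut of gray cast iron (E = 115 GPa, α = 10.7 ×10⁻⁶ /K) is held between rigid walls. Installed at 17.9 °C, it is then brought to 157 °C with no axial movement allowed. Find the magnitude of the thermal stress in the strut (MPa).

ΔT = 139.1 K. Constrained thermal stress σ = E·α·ΔT = 115.0×10³ MPa × 10.7×10⁻⁶ × 139.1 = 171 MPa (compressive).

171 MPa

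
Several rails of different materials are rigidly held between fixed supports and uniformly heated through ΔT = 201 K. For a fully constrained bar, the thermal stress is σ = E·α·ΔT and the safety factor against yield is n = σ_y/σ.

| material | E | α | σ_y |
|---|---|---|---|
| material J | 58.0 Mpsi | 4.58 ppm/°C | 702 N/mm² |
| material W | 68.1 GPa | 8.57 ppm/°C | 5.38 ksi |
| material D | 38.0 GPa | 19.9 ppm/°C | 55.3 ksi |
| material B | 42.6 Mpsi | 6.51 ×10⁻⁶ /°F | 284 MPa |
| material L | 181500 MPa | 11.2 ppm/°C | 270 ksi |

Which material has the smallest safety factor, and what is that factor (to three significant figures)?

With everything in SI (GPa, ×10⁻⁶/K, MPa):
  material J: E = 399.9, α = 4.58, σ_y = 702.0 → σ = 368 MPa, n = 1.91
  material W: E = 68.10, α = 8.57, σ_y = 37.09 → σ = 117 MPa, n = 0.316
  material D: E = 38.00, α = 19.9, σ_y = 381.3 → σ = 152 MPa, n = 2.51
  material B: E = 293.7, α = 11.7, σ_y = 284.0 → σ = 692 MPa, n = 0.411
  material L: E = 181.5, α = 11.2, σ_y = 1862 → σ = 409 MPa, n = 4.56
The minimum is material W at n = 0.316.

material W, n = 0.316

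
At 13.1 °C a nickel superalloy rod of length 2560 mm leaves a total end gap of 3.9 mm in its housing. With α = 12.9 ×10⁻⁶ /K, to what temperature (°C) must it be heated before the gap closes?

131 °C

α·L₀·ΔT = 3.9 mm ⇒ ΔT = 3.9 / (12.9×10⁻⁶ × 2560.0) = 118.1 K.
T = 13.1 + 118.1 = 131.2 °C.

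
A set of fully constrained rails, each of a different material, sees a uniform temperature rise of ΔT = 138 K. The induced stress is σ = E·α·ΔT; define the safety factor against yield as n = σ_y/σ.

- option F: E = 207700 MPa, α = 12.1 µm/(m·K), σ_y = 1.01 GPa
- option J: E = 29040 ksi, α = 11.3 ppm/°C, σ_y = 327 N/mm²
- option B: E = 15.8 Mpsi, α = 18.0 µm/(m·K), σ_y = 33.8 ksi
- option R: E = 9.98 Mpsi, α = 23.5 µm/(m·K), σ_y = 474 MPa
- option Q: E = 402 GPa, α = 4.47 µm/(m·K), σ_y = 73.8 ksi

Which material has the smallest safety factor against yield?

Converting E to GPa, α to ×10⁻⁶/K, σ_y to MPa, then σ and n for each:
  option F: E = 207.7, α = 12.1, σ_y = 1010 → σ = 347 MPa, n = 2.91
  option J: E = 200.2, α = 11.3, σ_y = 327.0 → σ = 312 MPa, n = 1.05
  option B: E = 108.9, α = 18.0, σ_y = 233.0 → σ = 271 MPa, n = 0.861
  option R: E = 68.81, α = 23.5, σ_y = 474.0 → σ = 223 MPa, n = 2.12
  option Q: E = 402.0, α = 4.47, σ_y = 508.8 → σ = 248 MPa, n = 2.05
Smallest n: option B with n = 0.861.

option B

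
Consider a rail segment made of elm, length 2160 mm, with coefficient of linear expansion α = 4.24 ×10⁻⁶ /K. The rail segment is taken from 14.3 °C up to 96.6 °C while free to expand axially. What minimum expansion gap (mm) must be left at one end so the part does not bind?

0.754 mm

ΔT = 96.6 − 14.3 = 82.30 K.
ΔL = α·L₀·ΔT = 4.24×10⁻⁶ × 2160 mm × 82.30 K = 0.754 mm.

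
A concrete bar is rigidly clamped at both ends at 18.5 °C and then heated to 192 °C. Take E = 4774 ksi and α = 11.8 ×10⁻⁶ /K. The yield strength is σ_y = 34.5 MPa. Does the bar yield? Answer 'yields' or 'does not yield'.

yields

E = 4774 ksi = 32.92 GPa.
ΔT = 173.5 K. Constrained thermal stress σ = E·α·ΔT = 32.92×10³ MPa × 11.8×10⁻⁶ × 173.5 = 67.4 MPa (compressive).
Compare to σ_y = 34.5 MPa: σ ≥ σ_y, so it yields.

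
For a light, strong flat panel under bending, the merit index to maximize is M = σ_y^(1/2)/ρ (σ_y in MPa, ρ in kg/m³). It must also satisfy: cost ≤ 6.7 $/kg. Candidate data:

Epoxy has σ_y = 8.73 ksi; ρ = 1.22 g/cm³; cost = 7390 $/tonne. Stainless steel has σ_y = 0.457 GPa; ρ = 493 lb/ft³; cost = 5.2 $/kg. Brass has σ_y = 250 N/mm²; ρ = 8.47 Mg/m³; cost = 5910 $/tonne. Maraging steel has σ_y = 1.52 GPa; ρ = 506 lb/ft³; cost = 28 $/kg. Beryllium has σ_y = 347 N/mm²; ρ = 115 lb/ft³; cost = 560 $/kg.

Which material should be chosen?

stainless steel

Screen on constraints: cost ≤ 6.7 $/kg. Survivors: stainless steel, brass.
After converting to SI:
  stainless steel: σ_y = 457.0 MPa, ρ = 7897 kg/m³
  brass: σ_y = 250.0 MPa, ρ = 8470 kg/m³
  stainless steel: M = 2.71×10⁻³
  brass: M = 1.87×10⁻³
Stainless steel ranks first.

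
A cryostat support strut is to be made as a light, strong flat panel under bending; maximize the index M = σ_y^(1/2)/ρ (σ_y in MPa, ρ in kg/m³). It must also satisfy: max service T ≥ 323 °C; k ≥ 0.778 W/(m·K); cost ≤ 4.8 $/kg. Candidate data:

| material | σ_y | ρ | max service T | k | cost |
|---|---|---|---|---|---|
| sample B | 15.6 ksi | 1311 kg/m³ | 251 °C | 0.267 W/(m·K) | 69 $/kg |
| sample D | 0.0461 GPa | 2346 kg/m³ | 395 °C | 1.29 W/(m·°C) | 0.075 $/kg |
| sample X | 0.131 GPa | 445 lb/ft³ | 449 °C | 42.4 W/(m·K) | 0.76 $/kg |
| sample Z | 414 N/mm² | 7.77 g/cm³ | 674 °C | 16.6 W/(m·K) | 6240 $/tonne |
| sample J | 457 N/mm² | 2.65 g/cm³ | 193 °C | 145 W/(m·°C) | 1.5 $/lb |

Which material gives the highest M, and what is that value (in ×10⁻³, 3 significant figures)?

Screen on constraints: max service T ≥ 323 °C; k ≥ 0.778 W/(m·K); cost ≤ 4.8 $/kg. Survivors: sample D, sample X.
Convert each candidate to consistent units, then evaluate M:
  sample D: σ_y = 46.10 MPa, ρ = 2346 kg/m³
  sample X: σ_y = 131.0 MPa, ρ = 7128 kg/m³
  sample D: M = 2.89×10⁻³
  sample X: M = 1.61×10⁻³
Sample D ranks first.

sample D, M = 2.89×10⁻³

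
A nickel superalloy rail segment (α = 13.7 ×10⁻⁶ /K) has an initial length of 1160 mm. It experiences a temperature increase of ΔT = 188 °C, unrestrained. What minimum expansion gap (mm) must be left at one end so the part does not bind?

ΔL = α·L₀·ΔT = 13.7×10⁻⁶ × 1160 mm × 188.0 K = 2.99 mm.

2.99 mm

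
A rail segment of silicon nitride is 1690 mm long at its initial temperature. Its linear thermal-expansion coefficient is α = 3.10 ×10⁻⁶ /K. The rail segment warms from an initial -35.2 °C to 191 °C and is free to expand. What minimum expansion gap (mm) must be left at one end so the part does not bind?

ΔT = 191 − (-35.2) = 226.2 K.
ΔL = α·L₀·ΔT = 3.10×10⁻⁶ × 1690 mm × 226.2 K = 1.19 mm.

1.19 mm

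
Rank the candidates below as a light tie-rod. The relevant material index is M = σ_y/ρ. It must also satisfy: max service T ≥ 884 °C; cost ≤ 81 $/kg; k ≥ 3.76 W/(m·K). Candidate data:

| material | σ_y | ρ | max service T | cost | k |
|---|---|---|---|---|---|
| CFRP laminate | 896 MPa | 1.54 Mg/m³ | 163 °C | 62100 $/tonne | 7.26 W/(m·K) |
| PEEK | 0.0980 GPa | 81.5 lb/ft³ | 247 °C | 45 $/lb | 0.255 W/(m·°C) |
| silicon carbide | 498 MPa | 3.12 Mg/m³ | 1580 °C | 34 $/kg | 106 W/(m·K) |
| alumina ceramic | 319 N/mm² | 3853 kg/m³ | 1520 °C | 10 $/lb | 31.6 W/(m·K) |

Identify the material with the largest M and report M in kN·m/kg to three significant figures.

Screen on constraints: max service T ≥ 884 °C; cost ≤ 81 $/kg; k ≥ 3.76 W/(m·K). Survivors: silicon carbide, alumina ceramic.
Putting every candidate on a common basis:
  silicon carbide: σ_y = 498.0 MPa, ρ = 3120 kg/m³
  alumina ceramic: σ_y = 319.0 MPa, ρ = 3853 kg/m³
  silicon carbide: M = 160 kN·m/kg
  alumina ceramic: M = 82.8 kN·m/kg
The maximum is for silicon carbide.

silicon carbide, M = 160 kN·m/kg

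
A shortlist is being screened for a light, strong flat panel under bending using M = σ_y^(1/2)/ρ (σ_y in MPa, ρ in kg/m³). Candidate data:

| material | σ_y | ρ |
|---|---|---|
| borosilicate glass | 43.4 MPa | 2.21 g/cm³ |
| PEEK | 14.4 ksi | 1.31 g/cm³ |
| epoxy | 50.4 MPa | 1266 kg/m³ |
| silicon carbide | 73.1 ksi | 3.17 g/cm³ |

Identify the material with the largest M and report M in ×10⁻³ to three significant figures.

PEEK, M = 7.61×10⁻³

In SI units:
  borosilicate glass: σ_y = 43.40 MPa, ρ = 2210 kg/m³
  PEEK: σ_y = 99.28 MPa, ρ = 1310 kg/m³
  epoxy: σ_y = 50.40 MPa, ρ = 1266 kg/m³
  silicon carbide: σ_y = 504.0 MPa, ρ = 3170 kg/m³
  PEEK: M = 7.61×10⁻³
  silicon carbide: M = 7.08×10⁻³
  epoxy: M = 5.61×10⁻³
  borosilicate glass: M = 2.98×10⁻³
Highest index: PEEK.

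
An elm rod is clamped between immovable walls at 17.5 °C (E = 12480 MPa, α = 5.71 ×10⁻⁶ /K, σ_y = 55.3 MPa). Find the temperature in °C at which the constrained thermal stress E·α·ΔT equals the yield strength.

E = 12480 MPa = 12.48 GPa.
E·α·ΔT = 55.30 MPa ⇒ ΔT = 55.30 / (12.48×10³ × 5.71×10⁻⁶) = 776.0 K.
T = 17.5 + 776.0 = 793.5 °C.

794 °C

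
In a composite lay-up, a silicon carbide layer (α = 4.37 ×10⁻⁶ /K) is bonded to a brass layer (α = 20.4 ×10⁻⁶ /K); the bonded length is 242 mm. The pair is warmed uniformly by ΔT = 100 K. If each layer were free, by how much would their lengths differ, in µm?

Δα = |4.37 − 20.4|×10⁻⁶/K = 16.0×10⁻⁶/K.
ΔL_mismatch = Δα·L·ΔT = 16.0×10⁻⁶ × 242.0 mm × 100.0 K = 388 µm.

388 µm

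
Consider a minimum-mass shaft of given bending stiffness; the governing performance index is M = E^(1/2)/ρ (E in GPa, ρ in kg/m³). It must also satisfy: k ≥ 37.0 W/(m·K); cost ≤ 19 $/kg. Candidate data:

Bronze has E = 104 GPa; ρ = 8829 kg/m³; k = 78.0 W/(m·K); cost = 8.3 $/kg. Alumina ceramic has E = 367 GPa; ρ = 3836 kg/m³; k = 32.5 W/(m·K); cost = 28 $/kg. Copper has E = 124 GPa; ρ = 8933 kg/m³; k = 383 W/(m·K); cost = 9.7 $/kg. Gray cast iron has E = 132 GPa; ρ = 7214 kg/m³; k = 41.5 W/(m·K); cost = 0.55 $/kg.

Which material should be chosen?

gray cast iron

Screen on constraints: k ≥ 37.0 W/(m·K); cost ≤ 19 $/kg. Survivors: bronze, copper, gray cast iron.
Evaluate M for each candidate:
  gray cast iron: M = 1.59×10⁻³
  copper: M = 1.25×10⁻³
  bronze: M = 1.16×10⁻³
The maximum is for gray cast iron.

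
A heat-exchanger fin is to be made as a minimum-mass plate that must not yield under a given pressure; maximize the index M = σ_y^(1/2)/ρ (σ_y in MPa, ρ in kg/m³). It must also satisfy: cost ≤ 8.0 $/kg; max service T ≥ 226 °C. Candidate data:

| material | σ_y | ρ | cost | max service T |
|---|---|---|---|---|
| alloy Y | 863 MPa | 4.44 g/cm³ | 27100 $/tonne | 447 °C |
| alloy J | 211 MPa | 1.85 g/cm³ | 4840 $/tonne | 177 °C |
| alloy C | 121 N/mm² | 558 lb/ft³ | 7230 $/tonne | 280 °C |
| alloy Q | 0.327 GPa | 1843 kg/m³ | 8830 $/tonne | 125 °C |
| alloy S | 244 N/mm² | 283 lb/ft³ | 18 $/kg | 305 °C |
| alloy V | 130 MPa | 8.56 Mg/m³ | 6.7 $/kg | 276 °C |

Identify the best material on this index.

Screen on constraints: cost ≤ 8.0 $/kg; max service T ≥ 226 °C. Survivors: alloy C, alloy V.
After converting to SI:
  alloy C: σ_y = 121.0 MPa, ρ = 8938 kg/m³
  alloy V: σ_y = 130.0 MPa, ρ = 8560 kg/m³
  alloy V: M = 1.33×10⁻³
  alloy C: M = 1.23×10⁻³
Alloy V has the largest M.

alloy V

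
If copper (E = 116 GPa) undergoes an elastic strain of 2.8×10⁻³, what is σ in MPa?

σ = E·ε = 116000 MPa × 2.8×10⁻³ = 325 MPa.

325 MPa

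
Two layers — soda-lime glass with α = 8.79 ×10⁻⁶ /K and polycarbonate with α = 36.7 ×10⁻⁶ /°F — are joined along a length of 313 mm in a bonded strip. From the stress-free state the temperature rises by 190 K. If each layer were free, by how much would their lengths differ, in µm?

polycarbonate: α = 36.7×10⁻⁶/°F × 9/5 = 66.1×10⁻⁶/K.
Δα = |8.79 − 66.1|×10⁻⁶/K = 57.3×10⁻⁶/K.
ΔL_mismatch = Δα·L·ΔT = 57.3×10⁻⁶ × 313.0 mm × 190.0 K = 3410 µm.

3410 µm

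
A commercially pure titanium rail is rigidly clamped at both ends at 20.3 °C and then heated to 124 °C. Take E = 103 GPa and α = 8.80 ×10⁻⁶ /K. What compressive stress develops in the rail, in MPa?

94.0 MPa

ΔT = 103.7 K. Constrained thermal stress σ = E·α·ΔT = 103.0×10³ MPa × 8.80×10⁻⁶ × 103.7 = 94.0 MPa (compressive).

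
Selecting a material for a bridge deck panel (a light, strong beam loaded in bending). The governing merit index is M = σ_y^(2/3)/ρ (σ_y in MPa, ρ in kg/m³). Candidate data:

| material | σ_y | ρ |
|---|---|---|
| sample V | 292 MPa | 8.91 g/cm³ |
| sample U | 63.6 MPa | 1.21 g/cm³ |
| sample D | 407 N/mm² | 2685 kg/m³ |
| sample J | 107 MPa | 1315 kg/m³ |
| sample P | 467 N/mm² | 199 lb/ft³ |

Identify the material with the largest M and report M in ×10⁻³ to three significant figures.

sample D, M = 20.5×10⁻³

After converting to SI:
  sample V: σ_y = 292.0 MPa, ρ = 8910 kg/m³
  sample U: σ_y = 63.60 MPa, ρ = 1210 kg/m³
  sample D: σ_y = 407.0 MPa, ρ = 2685 kg/m³
  sample J: σ_y = 107.0 MPa, ρ = 1315 kg/m³
  sample P: σ_y = 467.0 MPa, ρ = 3188 kg/m³
  sample D: M = 20.5×10⁻³
  sample P: M = 18.9×10⁻³
  sample J: M = 17.1×10⁻³
  sample U: M = 13.2×10⁻³
  sample V: M = 4.94×10⁻³
The maximum is for sample D.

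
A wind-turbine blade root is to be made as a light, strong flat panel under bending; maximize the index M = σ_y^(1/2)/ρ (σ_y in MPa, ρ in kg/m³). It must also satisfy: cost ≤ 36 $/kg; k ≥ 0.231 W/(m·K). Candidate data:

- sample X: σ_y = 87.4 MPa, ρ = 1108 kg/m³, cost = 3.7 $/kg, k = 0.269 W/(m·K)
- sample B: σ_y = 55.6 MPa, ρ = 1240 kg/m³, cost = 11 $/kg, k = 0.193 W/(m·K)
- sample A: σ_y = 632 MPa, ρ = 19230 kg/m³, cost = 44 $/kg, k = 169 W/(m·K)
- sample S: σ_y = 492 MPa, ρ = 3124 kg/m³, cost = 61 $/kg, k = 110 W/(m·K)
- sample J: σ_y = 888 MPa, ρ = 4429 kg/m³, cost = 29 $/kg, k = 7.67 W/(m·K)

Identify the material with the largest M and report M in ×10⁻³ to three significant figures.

sample X, M = 8.44×10⁻³

Screen on constraints: cost ≤ 36 $/kg; k ≥ 0.231 W/(m·K). Survivors: sample X, sample J.
Per-candidate index values:
  sample X: M = 8.44×10⁻³
  sample J: M = 6.73×10⁻³
The maximum is for sample X.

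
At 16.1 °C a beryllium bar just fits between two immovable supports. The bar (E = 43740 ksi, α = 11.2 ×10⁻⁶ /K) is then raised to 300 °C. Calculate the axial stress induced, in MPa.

959 MPa

E = 43740 ksi = 301.6 GPa.
ΔT = 283.9 K. Constrained thermal stress σ = E·α·ΔT = 301.6×10³ MPa × 11.2×10⁻⁶ × 283.9 = 959 MPa (compressive).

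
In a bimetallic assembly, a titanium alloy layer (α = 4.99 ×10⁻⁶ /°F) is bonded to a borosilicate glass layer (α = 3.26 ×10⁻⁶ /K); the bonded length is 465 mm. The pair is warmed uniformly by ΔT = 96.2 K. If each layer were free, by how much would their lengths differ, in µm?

256 µm

titanium alloy: α = 4.99×10⁻⁶/°F × 9/5 = 8.98×10⁻⁶/K.
Δα = |8.98 − 3.26|×10⁻⁶/K = 5.72×10⁻⁶/K.
ΔL_mismatch = Δα·L·ΔT = 5.72×10⁻⁶ × 465.0 mm × 96.2 K = 256 µm.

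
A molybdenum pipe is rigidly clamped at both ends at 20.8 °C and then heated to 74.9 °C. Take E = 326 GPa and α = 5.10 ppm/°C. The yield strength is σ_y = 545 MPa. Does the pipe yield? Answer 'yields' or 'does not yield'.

ΔT = 54.10 K. Constrained thermal stress σ = E·α·ΔT = 326.0×10³ MPa × 5.10×10⁻⁶ × 54.10 = 89.9 MPa (compressive).
Compare to σ_y = 545 MPa: σ < σ_y, so it does not yield.

does not yield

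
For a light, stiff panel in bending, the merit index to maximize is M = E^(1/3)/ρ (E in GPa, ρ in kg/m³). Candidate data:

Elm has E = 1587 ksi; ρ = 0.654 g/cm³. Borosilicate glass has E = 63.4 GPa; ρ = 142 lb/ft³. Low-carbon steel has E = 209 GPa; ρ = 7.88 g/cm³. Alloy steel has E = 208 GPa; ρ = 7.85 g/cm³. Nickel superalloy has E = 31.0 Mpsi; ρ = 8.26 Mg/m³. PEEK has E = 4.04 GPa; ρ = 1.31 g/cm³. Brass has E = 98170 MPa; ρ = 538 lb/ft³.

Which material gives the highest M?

Convert each candidate to consistent units, then evaluate M:
  elm: E = 10.94 GPa, ρ = 654.0 kg/m³
  borosilicate glass: E = 63.40 GPa, ρ = 2275 kg/m³
  low-carbon steel: E = 209.0 GPa, ρ = 7880 kg/m³
  alloy steel: E = 208.0 GPa, ρ = 7850 kg/m³
  nickel superalloy: E = 213.7 GPa, ρ = 8260 kg/m³
  PEEK: E = 4.040 GPa, ρ = 1310 kg/m³
  brass: E = 98.17 GPa, ρ = 8618 kg/m³
  elm: M = 3.39×10⁻³
  borosilicate glass: M = 1.75×10⁻³
  PEEK: M = 1.22×10⁻³
  alloy steel: M = 0.755×10⁻³
  low-carbon steel: M = 0.753×10⁻³
  nickel superalloy: M = 0.724×10⁻³
  brass: M = 0.535×10⁻³
Elm has the largest M.

elm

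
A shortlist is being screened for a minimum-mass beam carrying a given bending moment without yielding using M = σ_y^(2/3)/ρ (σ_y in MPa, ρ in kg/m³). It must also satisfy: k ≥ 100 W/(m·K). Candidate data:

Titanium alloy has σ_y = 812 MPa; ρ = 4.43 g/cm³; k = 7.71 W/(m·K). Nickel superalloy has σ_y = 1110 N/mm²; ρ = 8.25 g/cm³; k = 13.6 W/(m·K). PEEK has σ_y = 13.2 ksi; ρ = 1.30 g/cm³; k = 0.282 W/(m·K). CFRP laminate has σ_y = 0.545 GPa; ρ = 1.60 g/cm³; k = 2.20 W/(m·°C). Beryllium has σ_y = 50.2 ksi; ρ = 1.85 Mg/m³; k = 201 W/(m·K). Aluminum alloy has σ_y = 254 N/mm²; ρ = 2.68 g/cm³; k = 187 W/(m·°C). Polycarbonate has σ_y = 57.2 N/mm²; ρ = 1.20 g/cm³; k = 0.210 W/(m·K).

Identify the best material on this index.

beryllium

Screen on constraints: k ≥ 100 W/(m·K). Survivors: beryllium, aluminum alloy.
Putting every candidate on a common basis:
  beryllium: σ_y = 346.1 MPa, ρ = 1850 kg/m³
  aluminum alloy: σ_y = 254.0 MPa, ρ = 2680 kg/m³
  beryllium: M = 26.6×10⁻³
  aluminum alloy: M = 15.0×10⁻³
Beryllium ranks first.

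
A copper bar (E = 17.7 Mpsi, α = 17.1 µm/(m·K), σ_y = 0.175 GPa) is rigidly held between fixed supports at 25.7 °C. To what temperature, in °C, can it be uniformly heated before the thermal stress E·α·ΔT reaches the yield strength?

110 °C

E = 17.7 Mpsi = 122.0 GPa.
σ_y = 0.175 GPa = 175.0 MPa.
E·α·ΔT = 175.0 MPa ⇒ ΔT = 175.0 / (122.0×10³ × 17.1×10⁻⁶) = 83.86 K.
T = 25.7 + 83.86 = 109.6 °C.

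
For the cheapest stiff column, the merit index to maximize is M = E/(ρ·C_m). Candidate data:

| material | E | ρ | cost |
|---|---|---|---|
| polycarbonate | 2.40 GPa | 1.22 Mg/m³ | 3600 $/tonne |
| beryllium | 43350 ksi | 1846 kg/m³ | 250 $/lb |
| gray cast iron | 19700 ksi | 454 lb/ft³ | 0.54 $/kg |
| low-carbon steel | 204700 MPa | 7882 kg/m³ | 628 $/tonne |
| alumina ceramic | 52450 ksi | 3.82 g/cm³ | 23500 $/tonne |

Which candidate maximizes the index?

low-carbon steel

Putting every candidate on a common basis:
  polycarbonate: E = 2.400 GPa, ρ = 1220 kg/m³, cost = 3.600 $/kg
  beryllium: E = 298.9 GPa, ρ = 1846 kg/m³, cost = 551.1 $/kg
  gray cast iron: E = 135.8 GPa, ρ = 7272 kg/m³, cost = 0.5400 $/kg
  low-carbon steel: E = 204.7 GPa, ρ = 7882 kg/m³, cost = 0.6280 $/kg
  alumina ceramic: E = 361.6 GPa, ρ = 3820 kg/m³, cost = 23.50 $/kg
  low-carbon steel: M = 41.4 MN·m per $
  gray cast iron: M = 34.6 MN·m per $
  alumina ceramic: M = 4.03 MN·m per $
  polycarbonate: M = 0.546 MN·m per $
  beryllium: M = 0.294 MN·m per $
The maximum is for low-carbon steel.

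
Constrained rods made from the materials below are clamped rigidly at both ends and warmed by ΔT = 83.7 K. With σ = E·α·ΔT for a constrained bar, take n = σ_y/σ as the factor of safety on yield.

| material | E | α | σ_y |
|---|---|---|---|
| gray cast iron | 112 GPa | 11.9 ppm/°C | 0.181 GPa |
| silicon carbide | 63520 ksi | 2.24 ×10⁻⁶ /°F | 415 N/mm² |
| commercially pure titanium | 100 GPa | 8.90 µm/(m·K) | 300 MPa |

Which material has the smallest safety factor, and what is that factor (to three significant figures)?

Per material, after unit conversion:
  gray cast iron: E = 112.0, α = 11.9, σ_y = 181.0 → σ = 112 MPa, n = 1.62
  silicon carbide: E = 438.0, α = 4.03, σ_y = 415.0 → σ = 148 MPa, n = 2.81
  commercially pure titanium: E = 100.0, α = 8.90, σ_y = 300.0 → σ = 74.5 MPa, n = 4.03
Smallest n: gray cast iron with n = 1.62.

gray cast iron, n = 1.62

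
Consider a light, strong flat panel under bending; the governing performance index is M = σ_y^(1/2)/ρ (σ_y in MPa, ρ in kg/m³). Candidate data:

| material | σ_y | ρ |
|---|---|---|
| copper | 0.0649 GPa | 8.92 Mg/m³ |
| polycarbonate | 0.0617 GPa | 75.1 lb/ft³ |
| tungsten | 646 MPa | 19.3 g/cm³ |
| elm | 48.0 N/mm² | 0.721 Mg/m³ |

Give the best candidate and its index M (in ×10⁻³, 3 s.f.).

Normalizing units and computing the index:
  copper: σ_y = 64.90 MPa, ρ = 8920 kg/m³
  polycarbonate: σ_y = 61.70 MPa, ρ = 1203 kg/m³
  tungsten: σ_y = 646.0 MPa, ρ = 19300 kg/m³
  elm: σ_y = 48.00 MPa, ρ = 721.0 kg/m³
  elm: M = 9.61×10⁻³
  polycarbonate: M = 6.53×10⁻³
  tungsten: M = 1.32×10⁻³
  copper: M = 0.903×10⁻³
The maximum is for elm.

elm, M = 9.61×10⁻³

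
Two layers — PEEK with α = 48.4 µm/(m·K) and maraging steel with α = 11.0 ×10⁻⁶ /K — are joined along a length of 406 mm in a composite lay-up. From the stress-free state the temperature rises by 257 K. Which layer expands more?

α(PEEK) = 48.4×10⁻⁶/K vs α(maraging steel) = 11.0×10⁻⁶/K.
Higher α expands more for the same ΔT: PEEK.

PEEK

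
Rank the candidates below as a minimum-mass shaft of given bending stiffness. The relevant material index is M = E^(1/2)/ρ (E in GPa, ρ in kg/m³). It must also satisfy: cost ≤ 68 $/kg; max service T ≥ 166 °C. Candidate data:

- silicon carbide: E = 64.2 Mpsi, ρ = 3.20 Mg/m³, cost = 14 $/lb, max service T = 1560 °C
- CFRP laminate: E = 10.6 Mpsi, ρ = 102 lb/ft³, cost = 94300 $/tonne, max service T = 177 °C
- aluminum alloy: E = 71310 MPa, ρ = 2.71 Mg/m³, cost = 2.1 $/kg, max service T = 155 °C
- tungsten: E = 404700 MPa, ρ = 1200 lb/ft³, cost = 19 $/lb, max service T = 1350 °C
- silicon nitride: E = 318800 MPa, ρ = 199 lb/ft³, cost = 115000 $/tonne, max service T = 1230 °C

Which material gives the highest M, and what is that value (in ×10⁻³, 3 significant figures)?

silicon carbide, M = 6.57×10⁻³

Screen on constraints: cost ≤ 68 $/kg; max service T ≥ 166 °C. Survivors: silicon carbide, tungsten.
Convert each candidate to consistent units, then evaluate M:
  silicon carbide: E = 442.6 GPa, ρ = 3200 kg/m³
  tungsten: E = 404.7 GPa, ρ = 19220 kg/m³
  silicon carbide: M = 6.57×10⁻³
  tungsten: M = 1.05×10⁻³
Silicon carbide has the largest M.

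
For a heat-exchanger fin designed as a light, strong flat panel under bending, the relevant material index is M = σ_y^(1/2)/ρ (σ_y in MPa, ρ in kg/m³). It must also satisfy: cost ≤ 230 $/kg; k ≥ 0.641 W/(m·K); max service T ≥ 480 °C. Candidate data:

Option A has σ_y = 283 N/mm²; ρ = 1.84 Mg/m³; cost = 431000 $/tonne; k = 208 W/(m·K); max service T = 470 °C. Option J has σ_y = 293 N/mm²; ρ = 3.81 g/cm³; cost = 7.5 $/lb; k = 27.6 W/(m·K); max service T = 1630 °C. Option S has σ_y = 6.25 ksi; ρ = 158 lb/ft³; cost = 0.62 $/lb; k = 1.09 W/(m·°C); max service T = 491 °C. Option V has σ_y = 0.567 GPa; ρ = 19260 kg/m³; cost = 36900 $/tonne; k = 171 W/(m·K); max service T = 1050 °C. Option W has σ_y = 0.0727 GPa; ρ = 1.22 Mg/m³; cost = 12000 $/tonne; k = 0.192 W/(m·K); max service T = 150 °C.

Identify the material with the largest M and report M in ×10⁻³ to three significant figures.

Screen on constraints: cost ≤ 230 $/kg; k ≥ 0.641 W/(m·K); max service T ≥ 480 °C. Survivors: option J, option S, option V.
Putting every candidate on a common basis:
  option J: σ_y = 293.0 MPa, ρ = 3810 kg/m³
  option S: σ_y = 43.09 MPa, ρ = 2531 kg/m³
  option V: σ_y = 567.0 MPa, ρ = 19260 kg/m³
  option J: M = 4.49×10⁻³
  option S: M = 2.59×10⁻³
  option V: M = 1.24×10⁻³
The maximum is for option J.

option J, M = 4.49×10⁻³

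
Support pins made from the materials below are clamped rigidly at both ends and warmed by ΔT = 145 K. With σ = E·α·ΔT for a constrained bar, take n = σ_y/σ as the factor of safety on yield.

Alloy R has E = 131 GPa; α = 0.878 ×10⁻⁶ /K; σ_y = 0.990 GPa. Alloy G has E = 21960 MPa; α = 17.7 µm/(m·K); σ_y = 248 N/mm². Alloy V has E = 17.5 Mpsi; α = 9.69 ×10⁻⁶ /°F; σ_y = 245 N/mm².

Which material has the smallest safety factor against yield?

alloy V

Per material, after unit conversion:
  alloy R: E = 131.0, α = 0.878, σ_y = 990.0 → σ = 16.7 MPa, n = 59.4
  alloy G: E = 21.96, α = 17.7, σ_y = 248.0 → σ = 56.4 MPa, n = 4.40
  alloy V: E = 120.7, α = 17.4, σ_y = 245.0 → σ = 305 MPa, n = 0.803
The minimum is alloy V at n = 0.803.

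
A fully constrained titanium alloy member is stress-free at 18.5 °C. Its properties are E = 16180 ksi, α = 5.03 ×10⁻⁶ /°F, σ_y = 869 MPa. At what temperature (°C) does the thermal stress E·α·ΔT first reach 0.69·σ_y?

E = 16180 ksi = 111.6 GPa.
α = 5.03×10⁻⁶/°F × 9/5 = 9.05×10⁻⁶/K.
E·α·ΔT = 599.6 MPa ⇒ ΔT = 599.6 / (111.6×10³ × 9.05×10⁻⁶) = 593.7 K.
T = 18.5 + 593.7 = 612.2 °C.

612 °C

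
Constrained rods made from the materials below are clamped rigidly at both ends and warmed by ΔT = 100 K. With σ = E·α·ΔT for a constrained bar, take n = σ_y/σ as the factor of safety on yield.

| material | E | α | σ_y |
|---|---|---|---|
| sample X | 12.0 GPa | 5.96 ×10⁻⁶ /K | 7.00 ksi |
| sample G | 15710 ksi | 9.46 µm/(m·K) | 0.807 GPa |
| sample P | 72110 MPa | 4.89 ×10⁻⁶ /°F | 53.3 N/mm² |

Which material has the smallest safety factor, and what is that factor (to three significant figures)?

sample P, n = 0.840

In consistent units (E in GPa, α in ×10⁻⁶/K, σ_y in MPa):
  sample X: E = 12.00, α = 5.96, σ_y = 48.26 → σ = 7.15 MPa, n = 6.75
  sample G: E = 108.3, α = 9.46, σ_y = 807.0 → σ = 102 MPa, n = 7.88
  sample P: E = 72.11, α = 8.80, σ_y = 53.30 → σ = 63.5 MPa, n = 0.840
The minimum is sample P at n = 0.840.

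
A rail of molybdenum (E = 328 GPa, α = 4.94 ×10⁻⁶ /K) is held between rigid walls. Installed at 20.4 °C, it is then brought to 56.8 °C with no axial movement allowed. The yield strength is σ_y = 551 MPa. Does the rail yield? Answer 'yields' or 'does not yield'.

ΔT = 36.40 K. Constrained thermal stress σ = E·α·ΔT = 328.0×10³ MPa × 4.94×10⁻⁶ × 36.40 = 59.0 MPa (compressive).
Compare to σ_y = 551 MPa: σ < σ_y, so it does not yield.

does not yield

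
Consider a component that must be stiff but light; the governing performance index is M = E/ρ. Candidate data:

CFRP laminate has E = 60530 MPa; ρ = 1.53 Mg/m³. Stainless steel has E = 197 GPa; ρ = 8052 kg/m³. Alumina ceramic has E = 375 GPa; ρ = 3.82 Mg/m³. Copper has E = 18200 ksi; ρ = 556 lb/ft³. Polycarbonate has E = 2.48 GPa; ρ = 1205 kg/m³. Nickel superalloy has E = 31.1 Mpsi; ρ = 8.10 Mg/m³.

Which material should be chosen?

Putting every candidate on a common basis:
  CFRP laminate: E = 60.53 GPa, ρ = 1530 kg/m³
  stainless steel: E = 197.0 GPa, ρ = 8052 kg/m³
  alumina ceramic: E = 375.0 GPa, ρ = 3820 kg/m³
  copper: E = 125.5 GPa, ρ = 8906 kg/m³
  polycarbonate: E = 2.480 GPa, ρ = 1205 kg/m³
  nickel superalloy: E = 214.4 GPa, ρ = 8100 kg/m³
  alumina ceramic: M = 98.2 MN·m/kg
  CFRP laminate: M = 39.6 MN·m/kg
  nickel superalloy: M = 26.5 MN·m/kg
  stainless steel: M = 24.5 MN·m/kg
  copper: M = 14.1 MN·m/kg
  polycarbonate: M = 2.06 MN·m/kg
Alumina ceramic ranks first.

alumina ceramic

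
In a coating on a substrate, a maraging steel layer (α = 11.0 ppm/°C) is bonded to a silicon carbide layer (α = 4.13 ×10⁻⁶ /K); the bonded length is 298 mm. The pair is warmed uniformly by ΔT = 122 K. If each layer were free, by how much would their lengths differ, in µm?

250 µm

Δα = |11.0 − 4.13|×10⁻⁶/K = 6.87×10⁻⁶/K.
ΔL_mismatch = Δα·L·ΔT = 6.87×10⁻⁶ × 298.0 mm × 122.0 K = 250 µm.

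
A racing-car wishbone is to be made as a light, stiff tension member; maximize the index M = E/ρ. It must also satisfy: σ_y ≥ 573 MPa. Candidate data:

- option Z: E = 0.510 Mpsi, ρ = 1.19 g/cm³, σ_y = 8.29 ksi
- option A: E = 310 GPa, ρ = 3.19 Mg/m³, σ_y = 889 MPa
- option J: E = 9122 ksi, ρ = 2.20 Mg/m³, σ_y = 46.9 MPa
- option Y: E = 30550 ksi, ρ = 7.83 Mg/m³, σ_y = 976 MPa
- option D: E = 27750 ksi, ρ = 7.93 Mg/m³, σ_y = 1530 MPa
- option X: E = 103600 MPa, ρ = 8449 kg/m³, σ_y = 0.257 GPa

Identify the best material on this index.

Screen on constraints: σ_y ≥ 573 MPa. Survivors: option A, option Y, option D.
Putting every candidate on a common basis:
  option A: E = 310.0 GPa, ρ = 3190 kg/m³
  option Y: E = 210.6 GPa, ρ = 7830 kg/m³
  option D: E = 191.3 GPa, ρ = 7930 kg/m³
  option A: M = 97.2 MN·m/kg
  option Y: M = 26.9 MN·m/kg
  option D: M = 24.1 MN·m/kg
Highest index: option A.

option A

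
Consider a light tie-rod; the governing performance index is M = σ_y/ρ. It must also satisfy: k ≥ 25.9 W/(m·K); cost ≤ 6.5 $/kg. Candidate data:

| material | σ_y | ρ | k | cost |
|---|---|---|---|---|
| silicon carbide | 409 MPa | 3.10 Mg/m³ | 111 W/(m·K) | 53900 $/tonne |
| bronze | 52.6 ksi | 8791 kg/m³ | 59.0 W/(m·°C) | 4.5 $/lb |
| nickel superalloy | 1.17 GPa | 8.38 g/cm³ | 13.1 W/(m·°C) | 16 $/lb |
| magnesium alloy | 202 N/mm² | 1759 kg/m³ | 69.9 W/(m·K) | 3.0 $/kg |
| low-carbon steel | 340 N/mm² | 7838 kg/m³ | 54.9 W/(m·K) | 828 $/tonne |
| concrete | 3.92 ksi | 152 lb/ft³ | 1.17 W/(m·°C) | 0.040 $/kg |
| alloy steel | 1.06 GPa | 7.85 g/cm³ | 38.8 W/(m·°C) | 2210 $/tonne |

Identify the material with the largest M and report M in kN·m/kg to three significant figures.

Screen on constraints: k ≥ 25.9 W/(m·K); cost ≤ 6.5 $/kg. Survivors: magnesium alloy, low-carbon steel, alloy steel.
In SI units:
  magnesium alloy: σ_y = 202.0 MPa, ρ = 1759 kg/m³
  low-carbon steel: σ_y = 340.0 MPa, ρ = 7838 kg/m³
  alloy steel: σ_y = 1060 MPa, ρ = 7850 kg/m³
  alloy steel: M = 135 kN·m/kg
  magnesium alloy: M = 115 kN·m/kg
  low-carbon steel: M = 43.4 kN·m/kg
Alloy steel has the largest M.

alloy steel, M = 135 kN·m/kg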